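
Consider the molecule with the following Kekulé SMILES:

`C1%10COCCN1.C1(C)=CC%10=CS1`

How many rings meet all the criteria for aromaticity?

1

The SMILES encodes a six-membered saturated ring with an oxygen and an N–H nitrogen at positions 1 and 4; a five-membered ring of four carbons and one sulfur, with two C=C double bonds.
The 6-membered ring with one oxygen and one N–H (1,4) has only sp³ atoms, so it is not fully conjugated — not aromatic (morpholine).
The 5-membered ring with one sulfur is fully conjugated (every ring atom contributes a p orbital); 2 ring double bonds (4 π electrons) plus a heteroatom lone pair (2) give 6 π electrons. That satisfies 4n+2 with n=1, so it is aromatic (thiophene).
1 of the 2 rings is aromatic. Total: 1.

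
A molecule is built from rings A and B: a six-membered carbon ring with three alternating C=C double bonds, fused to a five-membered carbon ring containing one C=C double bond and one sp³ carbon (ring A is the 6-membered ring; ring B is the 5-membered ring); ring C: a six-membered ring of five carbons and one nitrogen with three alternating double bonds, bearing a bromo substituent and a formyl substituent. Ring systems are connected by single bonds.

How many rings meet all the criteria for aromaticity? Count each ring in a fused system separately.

Ring A has a continuous p-orbital overlap around the ring; 3 ring double bonds give 6 π electrons. That satisfies 4n+2 with n=1, so ring A is aromatic (benzene ring).
Ring B has one sp³ carbon, so it is not fully conjugated — not aromatic (cyclopentene ring).
Ring C is fully conjugated (every ring atom contributes a p orbital); 3 ring double bonds give 6 π electrons. 6 = 4(1)+2, so ring C is aromatic (pyridine).
Aromatic: A, C. Total: 2.

2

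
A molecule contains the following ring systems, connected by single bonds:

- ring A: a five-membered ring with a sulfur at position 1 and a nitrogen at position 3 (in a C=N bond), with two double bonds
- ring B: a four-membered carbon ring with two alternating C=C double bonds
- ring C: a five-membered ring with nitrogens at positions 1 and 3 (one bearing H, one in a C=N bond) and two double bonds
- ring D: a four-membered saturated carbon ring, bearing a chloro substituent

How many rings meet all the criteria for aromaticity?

2

Ring A is fully conjugated (every ring atom contributes a p orbital); 2 ring double bonds (4 π electrons) plus a heteroatom lone pair (2) give 6 π electrons. That satisfies 4n+2 with n=1, so ring A is aromatic (thiazole).
Ring B has only sp² ring atoms; a planar conformation would have a fully conjugated π system of 4 electrons. But 4 = 4(1), which is 4n not 4n+2, so ring B is not aromatic (cyclobutadiene) — cyclobutadiene is antiaromatic and distorts to a rectangle.
Ring C is fully conjugated (every ring atom contributes a p orbital); 2 ring double bonds (4 π electrons) plus a heteroatom lone pair (2) give 6 π electrons. 6 = 4(1)+2, so ring C is aromatic (imidazole).
Ring D has only sp³ atoms, so it is not fully conjugated — not aromatic (cyclobutane).
Aromatic: A, C. Total: 2.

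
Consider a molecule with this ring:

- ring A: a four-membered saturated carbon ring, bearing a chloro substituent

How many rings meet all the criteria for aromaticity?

0

Ring A has only sp³ atoms, so it is not fully conjugated — not aromatic (cyclobutane).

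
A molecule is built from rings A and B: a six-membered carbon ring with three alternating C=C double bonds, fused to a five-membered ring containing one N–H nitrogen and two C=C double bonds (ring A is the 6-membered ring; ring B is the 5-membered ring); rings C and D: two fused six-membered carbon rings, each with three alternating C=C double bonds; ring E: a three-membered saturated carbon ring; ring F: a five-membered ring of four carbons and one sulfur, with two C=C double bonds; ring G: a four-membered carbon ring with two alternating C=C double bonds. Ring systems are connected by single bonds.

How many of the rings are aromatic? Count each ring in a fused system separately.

5

Rings A and B form a fused bicyclic system (with one N–H) with 9 sp² atoms and 10 π electrons from ring double bonds plus a heteroatom lone pair. 10 = 4(2)+2, so the system is aromatic and both rings count as aromatic (indole).
Rings C and D form a fused bicyclic system with 10 sp² atoms and 10 π electrons from ring double bonds. 10 = 4(2)+2, so the system is aromatic and both rings count as aromatic (naphthalene).
Ring E has only sp³ atoms, so it is not fully conjugated — not aromatic (cyclopropane).
Ring F is fully conjugated (every ring atom contributes a p orbital); 2 ring double bonds (4 π electrons) plus a heteroatom lone pair (2) give 6 π electrons. Since 6 = 4n+2 (n=1), ring F is aromatic (thiophene).
Ring G has only sp² ring atoms; a planar conformation would have a fully conjugated π system of 4 electrons. But 4 = 4(1), which is 4n not 4n+2, so ring G is not aromatic (cyclobutadiene) — cyclobutadiene is antiaromatic and distorts to a rectangle.
Aromatic: A, B, C, D, F. Total: 5.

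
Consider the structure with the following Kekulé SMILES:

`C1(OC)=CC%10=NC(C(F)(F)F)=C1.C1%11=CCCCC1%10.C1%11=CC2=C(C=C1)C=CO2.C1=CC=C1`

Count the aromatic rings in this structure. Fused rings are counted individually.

3

The SMILES encodes a six-membered ring of five carbons and one nitrogen with three alternating double bonds; a six-membered carbon ring with one C=C double bond; a six-membered carbon ring with three alternating C=C double bonds, fused to a five-membered ring containing one oxygen and two C=C double bonds; a four-membered carbon ring with two alternating C=C double bonds.
The 6-membered ring with one nitrogen is planar and fully conjugated; 3 ring double bonds give 6 π electrons. That satisfies 4n+2 with n=1, so it is aromatic (pyridine).
The 6-membered ring has four sp³ carbons, so it is not fully conjugated — not aromatic (cyclohexene).
The fused 6/5-membered bicyclic (with one oxygen) is a single π system with 9 sp² atoms and 10 π electrons from ring double bonds plus a heteroatom lone pair. 10 = 4(2)+2, so the system is aromatic and both rings count as aromatic (benzofuran).
The 4-membered ring has only sp² ring atoms; a planar conformation would have a fully conjugated π system of 4 electrons. But 4 = 4(1), which is 4n not 4n+2, so it is not aromatic (cyclobutadiene) — cyclobutadiene is antiaromatic and distorts to a rectangle.
3 of the 5 rings are aromatic. Total: 3.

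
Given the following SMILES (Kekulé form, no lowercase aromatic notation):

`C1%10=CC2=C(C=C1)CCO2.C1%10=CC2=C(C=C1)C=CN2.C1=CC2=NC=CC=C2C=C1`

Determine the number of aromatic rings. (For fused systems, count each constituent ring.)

The SMILES encodes a six-membered carbon ring with three alternating C=C double bonds, fused to a five-membered ring containing one oxygen and two sp³ carbons; a six-membered carbon ring with three alternating C=C double bonds, fused to a five-membered ring containing one N–H nitrogen and two C=C double bonds; two fused six-membered rings, each with three alternating double bonds; one ring is all carbon and the other has one ring nitrogen.
The 6-membered ring is planar and fully conjugated; 3 ring double bonds give 6 π electrons. That satisfies 4n+2 with n=1, so it is aromatic (benzene ring).
The 5-membered ring with one oxygen has two sp³ carbons, so it is not fully conjugated — not aromatic (oxolane ring).
The fused 6/5-membered bicyclic (with one N–H) is a single π system with 9 sp² atoms and 10 π electrons from ring double bonds plus a heteroatom lone pair. 10 = 4(2)+2, so the system is aromatic and both rings count as aromatic (indole).
The fused 6/6-membered bicyclic (with one nitrogen) is a single π system with 10 sp² atoms and 10 π electrons from ring double bonds. 10 = 4(2)+2, so the system is aromatic and both rings count as aromatic (quinoline).
5 of the 6 rings are aromatic. Total: 5.

5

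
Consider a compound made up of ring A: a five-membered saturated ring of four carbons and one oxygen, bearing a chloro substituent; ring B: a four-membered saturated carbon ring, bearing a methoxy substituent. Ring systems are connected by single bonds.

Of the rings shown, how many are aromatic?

Ring A has only sp³ atoms, so it is not fully conjugated — not aromatic (tetrahydrofuran).
Ring B has only sp³ atoms, so it is not fully conjugated — not aromatic (cyclobutane).
No ring is aromatic. Total: 0.

0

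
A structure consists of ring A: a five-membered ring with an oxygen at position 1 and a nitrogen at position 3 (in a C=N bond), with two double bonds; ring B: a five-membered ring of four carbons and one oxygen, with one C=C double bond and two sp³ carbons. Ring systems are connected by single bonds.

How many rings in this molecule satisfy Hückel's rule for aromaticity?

Ring A is planar and fully conjugated; 2 ring double bonds (4 π electrons) plus a heteroatom lone pair (2) give 6 π electrons. 6 = 4(1)+2, so ring A is aromatic (oxazole).
Ring B has two sp³ carbons, so it is not fully conjugated — not aromatic (2,3-dihydrofuran).
Aromatic: A. Total: 1.

1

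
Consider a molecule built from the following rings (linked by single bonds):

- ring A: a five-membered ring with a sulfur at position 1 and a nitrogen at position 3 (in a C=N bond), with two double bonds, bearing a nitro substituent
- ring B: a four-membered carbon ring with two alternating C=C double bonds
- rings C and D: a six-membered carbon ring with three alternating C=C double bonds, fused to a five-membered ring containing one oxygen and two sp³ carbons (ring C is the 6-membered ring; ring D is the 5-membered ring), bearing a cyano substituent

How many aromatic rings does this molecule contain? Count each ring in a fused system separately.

2

Ring A is fully conjugated (every ring atom contributes a p orbital); 2 ring double bonds (4 π electrons) plus a heteroatom lone pair (2) give 6 π electrons. Since 6 = 4n+2 (n=1), ring A is aromatic (thiazole).
Ring B has only sp² ring atoms; a planar conformation would have a fully conjugated π system of 4 electrons. But 4 = 4(1), which is 4n not 4n+2, so ring B is not aromatic (cyclobutadiene) — cyclobutadiene is antiaromatic and distorts to a rectangle.
Ring C is fully conjugated (every ring atom contributes a p orbital); 3 ring double bonds give 6 π electrons. That satisfies 4n+2 with n=1, so ring C is aromatic (benzene ring).
Ring D has two sp³ carbons, so it is not fully conjugated — not aromatic (oxolane ring).
Aromatic: A, C. Total: 2.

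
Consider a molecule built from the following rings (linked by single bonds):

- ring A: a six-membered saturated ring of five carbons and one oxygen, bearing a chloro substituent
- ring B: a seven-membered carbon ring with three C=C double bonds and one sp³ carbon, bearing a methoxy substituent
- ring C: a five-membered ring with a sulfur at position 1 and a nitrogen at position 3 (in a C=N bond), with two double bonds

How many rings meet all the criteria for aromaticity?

Ring A has only sp³ atoms, so it is not fully conjugated — not aromatic (tetrahydropyran).
Ring B has one sp³ carbon, so it is not fully conjugated — not aromatic (cycloheptatriene).
Ring C is fully conjugated (every ring atom contributes a p orbital); 2 ring double bonds (4 π electrons) plus a heteroatom lone pair (2) give 6 π electrons. 6 = 4(1)+2, so ring C is aromatic (thiazole).
Aromatic: C. Total: 1.

1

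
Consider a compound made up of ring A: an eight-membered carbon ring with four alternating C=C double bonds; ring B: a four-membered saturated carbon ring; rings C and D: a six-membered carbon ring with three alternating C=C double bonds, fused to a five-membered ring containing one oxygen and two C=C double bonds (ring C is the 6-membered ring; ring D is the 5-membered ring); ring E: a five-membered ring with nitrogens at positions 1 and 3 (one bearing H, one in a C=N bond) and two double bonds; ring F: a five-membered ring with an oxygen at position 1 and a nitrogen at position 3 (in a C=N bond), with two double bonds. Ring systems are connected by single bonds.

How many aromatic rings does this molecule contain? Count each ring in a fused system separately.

4

Ring A has only sp² ring atoms; a planar conformation would have a fully conjugated π system of 8 electrons. But 8 = 4(2), which is 4n not 4n+2, so ring A is not aromatic (cyclooctatetraene) — cyclooctatetraene distorts into a non-planar tub to avoid antiaromaticity.
Ring B has only sp³ atoms, so it is not fully conjugated — not aromatic (cyclobutane).
Rings C and D form a fused bicyclic system (with one oxygen) with 9 sp² atoms and 10 π electrons from ring double bonds plus a heteroatom lone pair. 10 = 4(2)+2, so the system is aromatic and both rings count as aromatic (benzofuran).
Ring E is fully conjugated (every ring atom contributes a p orbital); 2 ring double bonds (4 π electrons) plus a heteroatom lone pair (2) give 6 π electrons. 6 = 4(1)+2, so ring E is aromatic (imidazole).
Ring F is fully conjugated (every ring atom contributes a p orbital); 2 ring double bonds (4 π electrons) plus a heteroatom lone pair (2) give 6 π electrons. That satisfies 4n+2 with n=1, so ring F is aromatic (oxazole).
Aromatic: C, D, E, F. Total: 4.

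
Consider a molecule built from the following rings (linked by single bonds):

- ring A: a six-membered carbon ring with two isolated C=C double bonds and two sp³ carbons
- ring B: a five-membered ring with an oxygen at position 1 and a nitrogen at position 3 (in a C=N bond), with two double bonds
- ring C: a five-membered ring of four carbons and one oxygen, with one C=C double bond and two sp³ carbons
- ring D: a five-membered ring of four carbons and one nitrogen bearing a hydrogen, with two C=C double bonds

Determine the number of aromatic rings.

2

Ring A has two sp³ carbons, so it is not fully conjugated — not aromatic (1,4-cyclohexadiene).
Ring B has a continuous p-orbital overlap around the ring; 2 ring double bonds (4 π electrons) plus a heteroatom lone pair (2) give 6 π electrons. That satisfies 4n+2 with n=1, so ring B is aromatic (oxazole).
Ring C has two sp³ carbons, so it is not fully conjugated — not aromatic (2,3-dihydrofuran).
Ring D is planar and fully conjugated; 2 ring double bonds (4 π electrons) plus a heteroatom lone pair (2) give 6 π electrons. Since 6 = 4n+2 (n=1), ring D is aromatic (pyrrole).
Aromatic: B, D. Total: 2.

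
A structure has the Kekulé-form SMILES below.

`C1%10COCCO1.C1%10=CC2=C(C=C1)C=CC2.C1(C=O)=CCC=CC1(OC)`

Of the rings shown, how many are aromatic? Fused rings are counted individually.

1

The SMILES encodes a six-membered saturated ring with oxygens at positions 1 and 4; a six-membered carbon ring with three alternating C=C double bonds, fused to a five-membered carbon ring containing one C=C double bond and one sp³ carbon; a six-membered carbon ring with two isolated C=C double bonds and two sp³ carbons.
The 6-membered ring with two oxygens (1,4) has only sp³ atoms, so it is not fully conjugated — not aromatic (1,4-dioxane).
The 6-membered ring has a continuous p-orbital overlap around the ring; 3 ring double bonds give 6 π electrons. Since 6 = 4n+2 (n=1), it is aromatic (benzene ring).
The 5-membered ring has one sp³ carbon, so it is not fully conjugated — not aromatic (cyclopentene ring).
The second 6-membered ring has two sp³ carbons, so it is not fully conjugated — not aromatic (1,4-cyclohexadiene).
1 of the 4 rings is aromatic. Total: 1.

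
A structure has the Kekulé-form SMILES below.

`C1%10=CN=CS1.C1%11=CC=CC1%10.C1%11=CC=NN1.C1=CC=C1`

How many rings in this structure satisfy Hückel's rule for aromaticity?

The SMILES encodes a five-membered ring with a sulfur at position 1 and a nitrogen at position 3 (in a C=N bond), with two double bonds; a five-membered carbon ring with two conjugated C=C double bonds and one sp³ carbon; a five-membered ring with two adjacent nitrogens (one bearing H, one in a double bond) and two double bonds; a four-membered carbon ring with two alternating C=C double bonds.
The 5-membered ring with one sulfur and one =N– is fully conjugated (every ring atom contributes a p orbital); 2 ring double bonds (4 π electrons) plus a heteroatom lone pair (2) give 6 π electrons. That satisfies 4n+2 with n=1, so it is aromatic (thiazole).
The 5-membered ring has one sp³ carbon, so it is not fully conjugated — not aromatic (cyclopentadiene).
The 5-membered ring with two adjacent nitrogens (one N–H, one =N–) is planar and fully conjugated; 2 ring double bonds (4 π electrons) plus a heteroatom lone pair (2) give 6 π electrons. 6 = 4(1)+2, so it is aromatic (pyrazole).
The 4-membered ring has only sp² ring atoms; a planar conformation would have a fully conjugated π system of 4 electrons. But 4 = 4(1), which is 4n not 4n+2, so it is not aromatic (cyclobutadiene) — cyclobutadiene is antiaromatic and distorts to a rectangle.
2 of the 4 rings are aromatic. Total: 2.

2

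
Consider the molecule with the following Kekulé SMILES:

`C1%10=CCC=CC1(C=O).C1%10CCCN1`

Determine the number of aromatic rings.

0

The SMILES encodes a six-membered carbon ring with two isolated C=C double bonds and two sp³ carbons; a five-membered saturated ring of four carbons and one N–H nitrogen.
The 6-membered ring has two sp³ carbons, so it is not fully conjugated — not aromatic (1,4-cyclohexadiene).
The 5-membered ring with one N–H has only sp³ atoms, so it is not fully conjugated — not aromatic (pyrrolidine).
None of the rings are aromatic. Total: 0.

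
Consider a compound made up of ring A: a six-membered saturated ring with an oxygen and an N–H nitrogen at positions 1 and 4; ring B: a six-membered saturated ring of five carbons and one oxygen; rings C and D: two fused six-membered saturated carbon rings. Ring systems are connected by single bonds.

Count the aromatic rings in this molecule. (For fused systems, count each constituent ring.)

0

Ring A has only sp³ atoms, so it is not fully conjugated — not aromatic (morpholine).
Ring B has only sp³ atoms, so it is not fully conjugated — not aromatic (tetrahydropyran).
Ring C has only sp³ atoms, so it is not fully conjugated — not aromatic (cyclohexane ring).
Ring D has only sp³ atoms, so it is not fully conjugated — not aromatic (cyclohexane ring).
No ring is aromatic. Total: 0.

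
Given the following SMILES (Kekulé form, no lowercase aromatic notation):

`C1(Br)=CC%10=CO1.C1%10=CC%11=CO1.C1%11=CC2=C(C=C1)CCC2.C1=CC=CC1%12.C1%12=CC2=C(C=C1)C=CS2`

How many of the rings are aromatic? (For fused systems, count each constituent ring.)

The SMILES encodes a five-membered ring of four carbons and one oxygen, with two C=C double bonds; a five-membered ring of four carbons and one oxygen, with two C=C double bonds; a six-membered carbon ring with three alternating C=C double bonds, fused to a saturated five-membered carbon ring; a five-membered carbon ring with two conjugated C=C double bonds and one sp³ carbon; a six-membered carbon ring with three alternating C=C double bonds, fused to a five-membered ring containing one sulfur and two C=C double bonds.
The 5-membered ring with one oxygen is fully conjugated (every ring atom contributes a p orbital); 2 ring double bonds (4 π electrons) plus a heteroatom lone pair (2) give 6 π electrons. Since 6 = 4n+2 (n=1), it is aromatic (furan).
The second 5-membered ring with one oxygen is planar and fully conjugated; 2 ring double bonds (4 π electrons) plus a heteroatom lone pair (2) give 6 π electrons. That satisfies 4n+2 with n=1, so it is aromatic (furan).
The 6-membered ring has a continuous p-orbital overlap around the ring; 3 ring double bonds give 6 π electrons. 6 = 4(1)+2, so it is aromatic (benzene ring).
The 5-membered ring has three sp³ carbons, so it is not fully conjugated — not aromatic (cyclopentane ring).
The second 5-membered ring has one sp³ carbon, so it is not fully conjugated — not aromatic (cyclopentadiene).
The fused 6/5-membered bicyclic (with one sulfur) is a single π system with 9 sp² atoms and 10 π electrons from ring double bonds plus a heteroatom lone pair. 10 = 4(2)+2, so the system is aromatic and both rings count as aromatic (benzothiophene).
5 of the 7 rings are aromatic. Total: 5.

5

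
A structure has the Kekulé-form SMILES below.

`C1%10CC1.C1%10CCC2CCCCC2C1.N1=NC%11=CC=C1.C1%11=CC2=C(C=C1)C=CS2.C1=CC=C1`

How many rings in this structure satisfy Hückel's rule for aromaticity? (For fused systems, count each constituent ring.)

The SMILES encodes a three-membered saturated carbon ring; two fused six-membered saturated carbon rings; a six-membered ring with two adjacent nitrogens and three alternating double bonds; a six-membered carbon ring with three alternating C=C double bonds, fused to a five-membered ring containing one sulfur and two C=C double bonds; a four-membered carbon ring with two alternating C=C double bonds.
The 3-membered ring has only sp³ atoms, so it is not fully conjugated — not aromatic (cyclopropane).
The 6-membered ring has only sp³ atoms, so it is not fully conjugated — not aromatic (cyclohexane ring).
The second 6-membered ring has only sp³ atoms, so it is not fully conjugated — not aromatic (cyclohexane ring).
The 6-membered ring with two nitrogens (1,2) is planar and fully conjugated; 3 ring double bonds give 6 π electrons. That satisfies 4n+2 with n=1, so it is aromatic (pyridazine).
The fused 6/5-membered bicyclic (with one sulfur) is a single π system with 9 sp² atoms and 10 π electrons from ring double bonds plus a heteroatom lone pair. 10 = 4(2)+2, so the system is aromatic and both rings count as aromatic (benzothiophene).
The 4-membered ring has only sp² ring atoms; a planar conformation would have a fully conjugated π system of 4 electrons. But 4 = 4(1), which is 4n not 4n+2, so it is not aromatic (cyclobutadiene) — cyclobutadiene is antiaromatic and distorts to a rectangle.
3 of the 7 rings are aromatic. Total: 3.

3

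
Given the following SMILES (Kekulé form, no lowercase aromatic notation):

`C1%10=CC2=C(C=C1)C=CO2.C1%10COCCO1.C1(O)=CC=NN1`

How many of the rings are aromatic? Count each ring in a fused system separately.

The SMILES encodes a six-membered carbon ring with three alternating C=C double bonds, fused to a five-membered ring containing one oxygen and two C=C double bonds; a six-membered saturated ring with oxygens at positions 1 and 4; a five-membered ring with two adjacent nitrogens (one bearing H, one in a double bond) and two double bonds.
The fused 6/5-membered bicyclic (with one oxygen) is a single π system with 9 sp² atoms and 10 π electrons from ring double bonds plus a heteroatom lone pair. 10 = 4(2)+2, so the system is aromatic and both rings count as aromatic (benzofuran).
The 6-membered ring with two oxygens (1,4) has only sp³ atoms, so it is not fully conjugated — not aromatic (1,4-dioxane).
The 5-membered ring with two adjacent nitrogens (one N–H, one =N–) has a continuous p-orbital overlap around the ring; 2 ring double bonds (4 π electrons) plus a heteroatom lone pair (2) give 6 π electrons. Since 6 = 4n+2 (n=1), it is aromatic (pyrazole).
3 of the 4 rings are aromatic. Total: 3.

3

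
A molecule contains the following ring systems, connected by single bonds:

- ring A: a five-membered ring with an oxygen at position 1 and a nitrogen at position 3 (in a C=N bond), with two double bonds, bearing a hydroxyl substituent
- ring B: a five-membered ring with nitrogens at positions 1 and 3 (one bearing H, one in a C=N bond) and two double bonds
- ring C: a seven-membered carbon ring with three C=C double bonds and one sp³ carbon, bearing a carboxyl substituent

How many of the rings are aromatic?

2

Ring A has a continuous p-orbital overlap around the ring; 2 ring double bonds (4 π electrons) plus a heteroatom lone pair (2) give 6 π electrons. 6 = 4(1)+2, so ring A is aromatic (oxazole).
Ring B has a continuous p-orbital overlap around the ring; 2 ring double bonds (4 π electrons) plus a heteroatom lone pair (2) give 6 π electrons. That satisfies 4n+2 with n=1, so ring B is aromatic (imidazole).
Ring C has one sp³ carbon, so it is not fully conjugated — not aromatic (cycloheptatriene).
Aromatic: A, B. Total: 2.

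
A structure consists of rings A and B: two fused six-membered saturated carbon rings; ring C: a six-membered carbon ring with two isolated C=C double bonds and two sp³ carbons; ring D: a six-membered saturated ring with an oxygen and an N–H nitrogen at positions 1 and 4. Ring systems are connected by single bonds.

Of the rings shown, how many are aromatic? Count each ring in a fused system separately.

0

Ring A has only sp³ atoms, so it is not fully conjugated — not aromatic (cyclohexane ring).
Ring B has only sp³ atoms, so it is not fully conjugated — not aromatic (cyclohexane ring).
Ring C has two sp³ carbons, so it is not fully conjugated — not aromatic (1,4-cyclohexadiene).
Ring D has only sp³ atoms, so it is not fully conjugated — not aromatic (morpholine).
No ring is aromatic. Total: 0.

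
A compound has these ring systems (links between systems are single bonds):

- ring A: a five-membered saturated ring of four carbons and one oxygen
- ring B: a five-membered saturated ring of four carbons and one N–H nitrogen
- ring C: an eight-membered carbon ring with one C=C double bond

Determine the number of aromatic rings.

0

Ring A has only sp³ atoms, so it is not fully conjugated — not aromatic (tetrahydrofuran).
Ring B has only sp³ atoms, so it is not fully conjugated — not aromatic (pyrrolidine).
Ring C has six sp³ carbons, so it is not fully conjugated — not aromatic (cyclooctene).
No ring is aromatic. Total: 0.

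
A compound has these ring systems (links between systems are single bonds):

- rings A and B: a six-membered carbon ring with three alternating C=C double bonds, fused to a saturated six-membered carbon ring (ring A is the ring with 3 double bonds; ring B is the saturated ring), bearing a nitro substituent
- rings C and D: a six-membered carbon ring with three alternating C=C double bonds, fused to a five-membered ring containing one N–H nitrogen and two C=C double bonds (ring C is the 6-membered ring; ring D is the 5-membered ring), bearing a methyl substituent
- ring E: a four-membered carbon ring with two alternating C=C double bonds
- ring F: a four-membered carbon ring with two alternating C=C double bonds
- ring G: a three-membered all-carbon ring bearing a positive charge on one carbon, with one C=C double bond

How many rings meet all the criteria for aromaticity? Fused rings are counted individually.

4

Ring A is fully conjugated (every ring atom contributes a p orbital); 3 ring double bonds give 6 π electrons. Since 6 = 4n+2 (n=1), ring A is aromatic (benzene ring).
Ring B has four sp³ carbons, so it is not fully conjugated — not aromatic (cyclohexane ring).
Rings C and D form a fused bicyclic system (with one N–H) with 9 sp² atoms and 10 π electrons from ring double bonds plus a heteroatom lone pair. 10 = 4(2)+2, so the system is aromatic and both rings count as aromatic (indole).
Ring E has only sp² ring atoms; a planar conformation would have a fully conjugated π system of 4 electrons. But 4 = 4(1), which is 4n not 4n+2, so ring E is not aromatic (cyclobutadiene) — cyclobutadiene is antiaromatic and distorts to a rectangle.
Ring F has only sp² ring atoms; a planar conformation would have a fully conjugated π system of 4 electrons. But 4 = 4(1), which is 4n not 4n+2, so ring F is not aromatic (cyclobutadiene) — cyclobutadiene is antiaromatic and distorts to a rectangle.
Ring G is fully conjugated (every ring atom contributes a p orbital); 1 ring double bond (2 π electrons) plus the carbocation's empty p orbital (0, but keeps the ring conjugated) give 2 π electrons. Since 2 = 4n+2 (n=0), ring G is aromatic (cyclopropenyl cation).
Aromatic: A, C, D, G. Total: 4.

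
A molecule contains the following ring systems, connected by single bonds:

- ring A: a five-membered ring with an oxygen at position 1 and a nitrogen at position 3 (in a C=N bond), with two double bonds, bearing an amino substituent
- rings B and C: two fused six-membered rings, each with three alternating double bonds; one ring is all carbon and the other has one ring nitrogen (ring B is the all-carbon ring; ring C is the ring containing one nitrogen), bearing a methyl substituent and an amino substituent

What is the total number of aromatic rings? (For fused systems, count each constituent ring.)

Ring A is planar and fully conjugated; 2 ring double bonds (4 π electrons) plus a heteroatom lone pair (2) give 6 π electrons. 6 = 4(1)+2, so ring A is aromatic (oxazole).
Rings B and C form a fused bicyclic system (with one nitrogen) with 10 sp² atoms and 10 π electrons from ring double bonds. 10 = 4(2)+2, so the system is aromatic and both rings count as aromatic (quinoline).
Aromatic: A, B, C. Total: 3.

3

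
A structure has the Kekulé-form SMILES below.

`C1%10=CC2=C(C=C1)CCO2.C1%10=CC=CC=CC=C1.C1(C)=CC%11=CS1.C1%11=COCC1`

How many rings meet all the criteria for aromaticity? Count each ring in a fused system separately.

The SMILES encodes a six-membered carbon ring with three alternating C=C double bonds, fused to a five-membered ring containing one oxygen and two sp³ carbons; an eight-membered carbon ring with four alternating C=C double bonds; a five-membered ring of four carbons and one sulfur, with two C=C double bonds; a five-membered ring of four carbons and one oxygen, with one C=C double bond and two sp³ carbons.
The 6-membered ring has a continuous p-orbital overlap around the ring; 3 ring double bonds give 6 π electrons. Since 6 = 4n+2 (n=1), it is aromatic (benzene ring).
The 5-membered ring with one oxygen has two sp³ carbons, so it is not fully conjugated — not aromatic (oxolane ring).
The 8-membered ring has only sp² ring atoms; a planar conformation would have a fully conjugated π system of 8 electrons. But 8 = 4(2), which is 4n not 4n+2, so it is not aromatic (cyclooctatetraene) — cyclooctatetraene distorts into a non-planar tub to avoid antiaromaticity.
The 5-membered ring with one sulfur is planar and fully conjugated; 2 ring double bonds (4 π electrons) plus a heteroatom lone pair (2) give 6 π electrons. That satisfies 4n+2 with n=1, so it is aromatic (thiophene).
The second 5-membered ring with one oxygen has two sp³ carbons, so it is not fully conjugated — not aromatic (2,3-dihydrofuran).
2 of the 5 rings are aromatic. Total: 2.

2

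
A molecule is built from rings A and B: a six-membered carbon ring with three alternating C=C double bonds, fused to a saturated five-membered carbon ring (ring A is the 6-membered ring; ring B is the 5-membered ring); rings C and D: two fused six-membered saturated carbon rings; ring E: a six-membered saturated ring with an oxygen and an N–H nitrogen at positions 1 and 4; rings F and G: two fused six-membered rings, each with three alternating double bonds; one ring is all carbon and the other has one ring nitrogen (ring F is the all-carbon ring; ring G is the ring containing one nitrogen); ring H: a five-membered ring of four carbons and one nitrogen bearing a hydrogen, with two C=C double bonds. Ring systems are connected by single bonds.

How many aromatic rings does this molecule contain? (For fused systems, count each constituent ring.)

4

Ring A is fully conjugated (every ring atom contributes a p orbital); 3 ring double bonds give 6 π electrons. 6 = 4(1)+2, so ring A is aromatic (benzene ring).
Ring B has three sp³ carbons, so it is not fully conjugated — not aromatic (cyclopentane ring).
Ring C has only sp³ atoms, so it is not fully conjugated — not aromatic (cyclohexane ring).
Ring D has only sp³ atoms, so it is not fully conjugated — not aromatic (cyclohexane ring).
Ring E has only sp³ atoms, so it is not fully conjugated — not aromatic (morpholine).
Rings F and G form a fused bicyclic system (with one nitrogen) with 10 sp² atoms and 10 π electrons from ring double bonds. 10 = 4(2)+2, so the system is aromatic and both rings count as aromatic (quinoline).
Ring H is planar and fully conjugated; 2 ring double bonds (4 π electrons) plus a heteroatom lone pair (2) give 6 π electrons. Since 6 = 4n+2 (n=1), ring H is aromatic (pyrrole).
Aromatic: A, F, G, H. Total: 4.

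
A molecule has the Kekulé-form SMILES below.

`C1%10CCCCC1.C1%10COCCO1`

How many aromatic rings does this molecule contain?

0

The SMILES encodes a six-membered saturated carbon ring; a six-membered saturated ring with oxygens at positions 1 and 4.
The 6-membered ring has only sp³ atoms, so it is not fully conjugated — not aromatic (cyclohexane).
The 6-membered ring with two oxygens (1,4) has only sp³ atoms, so it is not fully conjugated — not aromatic (1,4-dioxane).
None of the rings are aromatic. Total: 0.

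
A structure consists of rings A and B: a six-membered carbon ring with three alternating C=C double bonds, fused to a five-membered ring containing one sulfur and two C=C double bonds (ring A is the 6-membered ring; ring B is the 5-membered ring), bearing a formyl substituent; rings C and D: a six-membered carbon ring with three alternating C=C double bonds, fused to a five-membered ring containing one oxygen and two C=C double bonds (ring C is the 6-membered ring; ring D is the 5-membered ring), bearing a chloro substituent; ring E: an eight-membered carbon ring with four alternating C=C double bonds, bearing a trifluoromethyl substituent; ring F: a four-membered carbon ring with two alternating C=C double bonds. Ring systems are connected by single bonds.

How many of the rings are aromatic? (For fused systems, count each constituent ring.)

4

Rings A and B form a fused bicyclic system (with one sulfur) with 9 sp² atoms and 10 π electrons from ring double bonds plus a heteroatom lone pair. 10 = 4(2)+2, so the system is aromatic and both rings count as aromatic (benzothiophene).
Rings C and D form a fused bicyclic system (with one oxygen) with 9 sp² atoms and 10 π electrons from ring double bonds plus a heteroatom lone pair. 10 = 4(2)+2, so the system is aromatic and both rings count as aromatic (benzofuran).
Ring E has only sp² ring atoms; a planar conformation would have a fully conjugated π system of 8 electrons. But 8 = 4(2), which is 4n not 4n+2, so ring E is not aromatic (cyclooctatetraene) — cyclooctatetraene distorts into a non-planar tub to avoid antiaromaticity.
Ring F has only sp² ring atoms; a planar conformation would have a fully conjugated π system of 4 electrons. But 4 = 4(1), which is 4n not 4n+2, so ring F is not aromatic (cyclobutadiene) — cyclobutadiene is antiaromatic and distorts to a rectangle.
Aromatic: A, B, C, D. Total: 4.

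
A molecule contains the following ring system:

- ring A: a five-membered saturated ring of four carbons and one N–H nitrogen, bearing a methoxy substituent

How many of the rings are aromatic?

Ring A has only sp³ atoms, so it is not fully conjugated — not aromatic (pyrrolidine).

0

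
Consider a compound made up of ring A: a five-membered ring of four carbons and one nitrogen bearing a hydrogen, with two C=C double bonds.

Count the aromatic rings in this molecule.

Ring A has a continuous p-orbital overlap around the ring; 2 ring double bonds (4 π electrons) plus a heteroatom lone pair (2) give 6 π electrons. 6 = 4(1)+2, so ring A is aromatic (pyrrole).

1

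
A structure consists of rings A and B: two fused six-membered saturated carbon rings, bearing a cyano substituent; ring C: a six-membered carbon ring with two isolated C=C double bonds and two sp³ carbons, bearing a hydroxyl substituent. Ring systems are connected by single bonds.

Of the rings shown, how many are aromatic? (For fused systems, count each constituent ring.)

0

Ring A has only sp³ atoms, so it is not fully conjugated — not aromatic (cyclohexane ring).
Ring B has only sp³ atoms, so it is not fully conjugated — not aromatic (cyclohexane ring).
Ring C has two sp³ carbons, so it is not fully conjugated — not aromatic (1,4-cyclohexadiene).
No ring is aromatic. Total: 0.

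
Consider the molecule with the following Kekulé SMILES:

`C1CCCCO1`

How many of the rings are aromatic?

0

The SMILES encodes a six-membered saturated ring of five carbons and one oxygen.
The 6-membered ring with one oxygen has only sp³ atoms, so it is not fully conjugated — not aromatic (tetrahydropyran).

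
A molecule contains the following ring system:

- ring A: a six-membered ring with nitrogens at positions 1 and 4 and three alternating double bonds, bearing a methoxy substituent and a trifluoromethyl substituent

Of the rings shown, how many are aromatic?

Ring A has a continuous p-orbital overlap around the ring; 3 ring double bonds give 6 π electrons. Since 6 = 4n+2 (n=1), ring A is aromatic (pyrazine).

1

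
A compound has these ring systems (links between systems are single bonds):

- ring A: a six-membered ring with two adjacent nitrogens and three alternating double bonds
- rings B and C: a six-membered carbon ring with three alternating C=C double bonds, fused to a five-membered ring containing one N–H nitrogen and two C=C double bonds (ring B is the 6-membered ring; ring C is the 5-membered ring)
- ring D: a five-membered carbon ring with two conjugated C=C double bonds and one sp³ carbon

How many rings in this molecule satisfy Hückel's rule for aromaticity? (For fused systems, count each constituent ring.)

3

Ring A is fully conjugated (every ring atom contributes a p orbital); 3 ring double bonds give 6 π electrons. 6 = 4(1)+2, so ring A is aromatic (pyridazine).
Rings B and C form a fused bicyclic system (with one N–H) with 9 sp² atoms and 10 π electrons from ring double bonds plus a heteroatom lone pair. 10 = 4(2)+2, so the system is aromatic and both rings count as aromatic (indole).
Ring D has one sp³ carbon, so it is not fully conjugated — not aromatic (cyclopentadiene).
Aromatic: A, B, C. Total: 3.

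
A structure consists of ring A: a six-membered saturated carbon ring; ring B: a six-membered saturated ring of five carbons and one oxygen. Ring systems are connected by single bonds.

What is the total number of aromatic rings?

Ring A has only sp³ atoms, so it is not fully conjugated — not aromatic (cyclohexane).
Ring B has only sp³ atoms, so it is not fully conjugated — not aromatic (tetrahydropyran).
No ring is aromatic. Total: 0.

0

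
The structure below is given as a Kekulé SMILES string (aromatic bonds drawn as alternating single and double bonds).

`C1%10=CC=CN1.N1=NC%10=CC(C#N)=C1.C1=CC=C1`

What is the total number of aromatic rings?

2

The SMILES encodes a five-membered ring of four carbons and one nitrogen bearing a hydrogen, with two C=C double bonds; a six-membered ring with two adjacent nitrogens and three alternating double bonds; a four-membered carbon ring with two alternating C=C double bonds.
The 5-membered ring with one N–H is planar and fully conjugated; 2 ring double bonds (4 π electrons) plus a heteroatom lone pair (2) give 6 π electrons. Since 6 = 4n+2 (n=1), it is aromatic (pyrrole).
The 6-membered ring with two nitrogens (1,2) is planar and fully conjugated; 3 ring double bonds give 6 π electrons. Since 6 = 4n+2 (n=1), it is aromatic (pyridazine).
The 4-membered ring has only sp² ring atoms; a planar conformation would have a fully conjugated π system of 4 electrons. But 4 = 4(1), which is 4n not 4n+2, so it is not aromatic (cyclobutadiene) — cyclobutadiene is antiaromatic and distorts to a rectangle.
2 of the 3 rings are aromatic. Total: 2.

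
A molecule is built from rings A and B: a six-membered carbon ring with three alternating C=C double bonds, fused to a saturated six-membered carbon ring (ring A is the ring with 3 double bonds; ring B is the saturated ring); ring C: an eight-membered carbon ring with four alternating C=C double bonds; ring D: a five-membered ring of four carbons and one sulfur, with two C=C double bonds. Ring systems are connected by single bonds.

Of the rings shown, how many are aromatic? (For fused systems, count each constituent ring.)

Ring A is fully conjugated (every ring atom contributes a p orbital); 3 ring double bonds give 6 π electrons. Since 6 = 4n+2 (n=1), ring A is aromatic (benzene ring).
Ring B has four sp³ carbons, so it is not fully conjugated — not aromatic (cyclohexane ring).
Ring C has only sp² ring atoms; a planar conformation would have a fully conjugated π system of 8 electrons. But 8 = 4(2), which is 4n not 4n+2, so ring C is not aromatic (cyclooctatetraene) — cyclooctatetraene distorts into a non-planar tub to avoid antiaromaticity.
Ring D has a continuous p-orbital overlap around the ring; 2 ring double bonds (4 π electrons) plus a heteroatom lone pair (2) give 6 π electrons. 6 = 4(1)+2, so ring D is aromatic (thiophene).
Aromatic: A, D. Total: 2.

2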